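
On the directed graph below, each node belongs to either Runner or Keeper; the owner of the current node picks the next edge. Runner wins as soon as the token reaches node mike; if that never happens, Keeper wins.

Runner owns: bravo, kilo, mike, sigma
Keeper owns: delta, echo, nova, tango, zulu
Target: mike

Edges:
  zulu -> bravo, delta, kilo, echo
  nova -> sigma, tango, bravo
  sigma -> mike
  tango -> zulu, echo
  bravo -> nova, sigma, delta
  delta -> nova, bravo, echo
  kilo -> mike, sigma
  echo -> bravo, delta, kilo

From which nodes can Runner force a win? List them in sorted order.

A0 = {mike}
A1: add {kilo, sigma} — sigma (Runner) has sigma→mike; kilo (Runner) has kilo→mike.
A2: add {bravo} — bravo (Runner) has bravo→sigma.
A3 = A2; e.g. zulu (Keeper) can still go to delta. Fixed point.
Runner's winning region = {bravo, kilo, mike, sigma}.

bravo, kilo, mike, sigma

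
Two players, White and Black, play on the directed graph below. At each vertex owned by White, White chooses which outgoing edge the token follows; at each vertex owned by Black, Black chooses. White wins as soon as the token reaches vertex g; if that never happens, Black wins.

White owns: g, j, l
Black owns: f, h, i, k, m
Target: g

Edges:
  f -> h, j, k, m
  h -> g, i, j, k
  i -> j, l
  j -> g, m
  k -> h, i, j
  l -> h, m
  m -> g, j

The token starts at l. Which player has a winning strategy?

A0 = {g}
A1: add {j} — j (White) has j→g.
A2: add {m} — m (Black): all of {g, j} already in.
A3: add {l} — l (White) has l→m.
l ∈ A3, so White can force the target.

White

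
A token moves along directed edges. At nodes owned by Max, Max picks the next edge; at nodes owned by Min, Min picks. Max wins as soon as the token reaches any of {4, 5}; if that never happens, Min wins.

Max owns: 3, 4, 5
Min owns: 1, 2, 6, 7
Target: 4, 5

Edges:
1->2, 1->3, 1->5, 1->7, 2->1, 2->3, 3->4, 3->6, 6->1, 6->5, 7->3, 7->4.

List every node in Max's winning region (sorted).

A0 = {4, 5}
A1: add {3} — 3 (Max) has 3→4.
A2: add {7} — 7 (Min): all of {3, 4} already in.
A3 = A2; e.g. 1 (Min) can still go to 2. Fixed point.
Max's winning region = {3, 4, 5, 7}.

3, 4, 5, 7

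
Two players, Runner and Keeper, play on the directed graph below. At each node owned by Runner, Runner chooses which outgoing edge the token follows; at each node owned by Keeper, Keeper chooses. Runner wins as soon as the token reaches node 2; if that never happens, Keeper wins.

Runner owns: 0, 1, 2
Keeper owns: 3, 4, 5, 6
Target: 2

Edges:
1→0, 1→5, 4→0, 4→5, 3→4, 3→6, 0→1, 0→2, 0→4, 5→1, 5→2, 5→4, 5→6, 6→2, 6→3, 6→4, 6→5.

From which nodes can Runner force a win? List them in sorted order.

0, 1, 2

A0 = {2}
A1: add {0} — 0 (Runner) has 0→2.
A2: add {1} — 1 (Runner) has 1→0.
A3 = A2; e.g. 3 (Keeper) can still go to 4. Fixed point.
Runner's winning region = {0, 1, 2}.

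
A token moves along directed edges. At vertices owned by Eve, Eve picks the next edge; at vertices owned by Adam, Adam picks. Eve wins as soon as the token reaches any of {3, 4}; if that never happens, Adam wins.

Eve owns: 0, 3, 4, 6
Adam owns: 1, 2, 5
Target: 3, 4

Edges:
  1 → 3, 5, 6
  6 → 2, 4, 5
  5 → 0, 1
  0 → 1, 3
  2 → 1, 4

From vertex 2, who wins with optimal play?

Adam

A0 = {3, 4}
A1: add {0, 6} — 0 (Eve) has 0→3; 6 (Eve) has 6→4.
A2 = A1; e.g. 1 (Adam) can still go to 5. Fixed point.
2 never enters the attractor, so Adam can avoid the target forever.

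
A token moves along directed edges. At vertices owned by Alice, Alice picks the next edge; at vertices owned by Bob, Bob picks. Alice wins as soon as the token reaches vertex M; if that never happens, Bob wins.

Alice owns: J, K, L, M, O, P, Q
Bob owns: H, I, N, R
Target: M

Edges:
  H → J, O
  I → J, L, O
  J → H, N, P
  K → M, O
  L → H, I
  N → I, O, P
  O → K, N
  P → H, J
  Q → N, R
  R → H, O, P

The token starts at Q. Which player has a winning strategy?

A0 = {M}
A1: add {K} — K (Alice) has K→M.
A2: add {O} — O (Alice) has O→K.
A3 = A2; e.g. H (Bob) can still go to J. Fixed point.
Q never enters the attractor, so Bob can avoid the target forever.

Bob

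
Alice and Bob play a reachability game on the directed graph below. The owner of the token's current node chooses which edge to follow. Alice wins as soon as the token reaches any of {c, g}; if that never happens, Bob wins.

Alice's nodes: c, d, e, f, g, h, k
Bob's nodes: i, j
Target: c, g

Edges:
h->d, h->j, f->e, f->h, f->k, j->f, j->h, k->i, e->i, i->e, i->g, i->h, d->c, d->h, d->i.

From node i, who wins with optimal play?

Bob

A0 = {c, g}
A1: add {d} — d (Alice) has d→c.
A2: add {h} — h (Alice) has h→d.
A3: add {f} — f (Alice) has f→h.
A4: add {j} — j (Bob): all of {f, h} already in.
A5 = A4; e.g. e (Alice) has no edge into A4. Fixed point.
i never enters the attractor, so Bob can avoid the target forever.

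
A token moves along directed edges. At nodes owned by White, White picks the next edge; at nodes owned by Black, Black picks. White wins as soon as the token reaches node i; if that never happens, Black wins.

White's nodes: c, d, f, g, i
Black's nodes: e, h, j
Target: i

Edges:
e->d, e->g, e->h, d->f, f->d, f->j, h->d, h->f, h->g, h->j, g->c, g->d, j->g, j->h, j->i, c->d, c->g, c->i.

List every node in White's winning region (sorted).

c, g, i

A0 = {i}
A1: add {c} — c (White) has c→i.
A2: add {g} — g (White) has g→c.
A3 = A2; e.g. d (White) has no edge into A2. Fixed point.
White's winning region = {c, g, i}.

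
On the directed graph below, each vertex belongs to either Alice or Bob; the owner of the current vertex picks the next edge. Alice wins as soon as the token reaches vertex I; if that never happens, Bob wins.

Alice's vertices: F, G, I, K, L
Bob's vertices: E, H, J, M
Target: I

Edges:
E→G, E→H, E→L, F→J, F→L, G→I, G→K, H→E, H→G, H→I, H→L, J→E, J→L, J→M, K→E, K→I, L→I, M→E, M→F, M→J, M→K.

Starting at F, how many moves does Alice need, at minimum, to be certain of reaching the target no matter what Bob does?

2

A0 = {I}
A1: add {G, K, L} — G (Alice) has G→I; K (Alice) has K→I; L (Alice) has L→I.
A2: add {F} — F (Alice) has F→L.
A3 = A2; e.g. E (Bob) can still go to H. Fixed point.
F enters the attractor at level 2, so Alice can force the target in 2 moves from there.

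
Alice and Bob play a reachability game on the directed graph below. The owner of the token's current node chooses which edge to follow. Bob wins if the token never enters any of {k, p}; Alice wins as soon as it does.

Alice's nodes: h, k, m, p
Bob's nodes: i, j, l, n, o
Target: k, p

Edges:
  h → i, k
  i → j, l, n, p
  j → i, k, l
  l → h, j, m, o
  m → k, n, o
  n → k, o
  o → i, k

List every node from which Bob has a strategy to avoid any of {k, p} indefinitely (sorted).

A0 = {k, p}
A1: add {h, m} — h (Alice) has h→k; m (Alice) has m→k.
A2 = A1; e.g. i (Bob) can still go to j. Fixed point.
Alice's attractor = {h, k, m, p}; Bob avoids the target exactly from the complement.

i, j, l, n, o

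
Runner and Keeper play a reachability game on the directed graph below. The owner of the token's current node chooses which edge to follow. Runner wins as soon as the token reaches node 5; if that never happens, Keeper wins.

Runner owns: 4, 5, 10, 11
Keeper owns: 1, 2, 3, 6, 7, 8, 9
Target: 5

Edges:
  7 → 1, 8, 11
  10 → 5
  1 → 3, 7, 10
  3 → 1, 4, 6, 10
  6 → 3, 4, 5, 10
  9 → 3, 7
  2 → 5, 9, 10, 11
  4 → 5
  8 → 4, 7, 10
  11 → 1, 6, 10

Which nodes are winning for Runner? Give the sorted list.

A0 = {5}
A1: add {4, 10} — 4 (Runner) has 4→5; 10 (Runner) has 10→5.
A2: add {11} — 11 (Runner) has 11→10.
A3 = A2; e.g. 1 (Keeper) can still go to 3. Fixed point.
Runner's winning region = {4, 5, 10, 11}.

4, 5, 10, 11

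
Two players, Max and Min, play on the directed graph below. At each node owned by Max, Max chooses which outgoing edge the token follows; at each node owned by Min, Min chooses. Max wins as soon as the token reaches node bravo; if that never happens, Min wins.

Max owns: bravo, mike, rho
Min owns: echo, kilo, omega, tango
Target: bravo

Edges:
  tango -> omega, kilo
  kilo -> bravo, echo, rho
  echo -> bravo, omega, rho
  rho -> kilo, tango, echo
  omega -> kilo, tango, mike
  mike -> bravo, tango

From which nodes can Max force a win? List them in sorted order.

A0 = {bravo}
A1: add {mike} — mike (Max) has mike→bravo.
A2 = A1; e.g. omega (Min) can still go to kilo. Fixed point.
Max's winning region = {bravo, mike}.

bravo, mike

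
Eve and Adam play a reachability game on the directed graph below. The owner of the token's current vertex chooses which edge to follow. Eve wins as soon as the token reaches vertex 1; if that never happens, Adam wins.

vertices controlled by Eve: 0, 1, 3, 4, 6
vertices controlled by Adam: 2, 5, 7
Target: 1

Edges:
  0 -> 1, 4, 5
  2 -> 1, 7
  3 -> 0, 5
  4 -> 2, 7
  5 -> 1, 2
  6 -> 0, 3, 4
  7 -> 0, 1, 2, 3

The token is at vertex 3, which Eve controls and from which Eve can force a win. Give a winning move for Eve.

A0 = {1}
A1: add {0} — 0 (Eve) has 0→1.
A2: add {3, 6} — 3 (Eve) has 3→0; 6 (Eve) has 6→0.
A3 = A2; e.g. 2 (Adam) can still go to 7. Fixed point.
From 3, successor 0 is in the attractor (rank 1); the other successor 5 is not.

0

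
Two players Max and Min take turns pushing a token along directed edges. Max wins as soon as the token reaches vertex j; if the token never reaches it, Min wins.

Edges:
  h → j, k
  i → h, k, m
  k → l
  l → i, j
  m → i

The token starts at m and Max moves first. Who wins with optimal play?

Min

Track states (vertex, player-to-move).
A0 = {(j,Max), (j,Min)}
A1: add {(h,Max), (l,Max)}.
A2: add {(k,Min)}.
A3: add {(i,Max)}.
A4: add {(l,Min), (m,Min)}.
A5: add {(k,Max)}.
A6: add {(h,Min)}.
A7 = A6; e.g. (i,Min) stays out. (m,Max) never enters ⇒ Min avoids the target.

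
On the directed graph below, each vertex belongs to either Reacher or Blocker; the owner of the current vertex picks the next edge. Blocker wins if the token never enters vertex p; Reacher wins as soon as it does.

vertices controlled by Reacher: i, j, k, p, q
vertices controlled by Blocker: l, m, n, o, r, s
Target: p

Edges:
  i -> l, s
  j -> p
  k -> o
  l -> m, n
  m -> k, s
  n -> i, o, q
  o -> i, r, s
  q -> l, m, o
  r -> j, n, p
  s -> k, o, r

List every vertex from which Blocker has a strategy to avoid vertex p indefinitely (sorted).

i, k, l, m, n, o, q, r, s

A0 = {p}
A1: add {j} — j (Reacher) has j→p.
A2 = A1; e.g. i (Reacher) has no edge into A1. Fixed point.
Reacher's attractor = {j, p}; Blocker avoids the target exactly from the complement.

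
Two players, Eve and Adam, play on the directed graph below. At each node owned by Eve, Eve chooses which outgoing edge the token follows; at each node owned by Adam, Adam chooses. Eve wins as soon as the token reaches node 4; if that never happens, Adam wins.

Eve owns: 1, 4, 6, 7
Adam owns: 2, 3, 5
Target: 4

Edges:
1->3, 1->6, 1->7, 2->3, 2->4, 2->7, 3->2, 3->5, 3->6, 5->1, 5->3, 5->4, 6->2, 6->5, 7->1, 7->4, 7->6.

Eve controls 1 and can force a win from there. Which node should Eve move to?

A0 = {4}
A1: add {7} — 7 (Eve) has 7→4.
A2: add {1} — 1 (Eve) has 1→7.
A3 = A2; e.g. 2 (Adam) can still go to 3. Fixed point.
From 1, successor 7 is in the attractor (rank 1); the other successors 3, 6 are not.

7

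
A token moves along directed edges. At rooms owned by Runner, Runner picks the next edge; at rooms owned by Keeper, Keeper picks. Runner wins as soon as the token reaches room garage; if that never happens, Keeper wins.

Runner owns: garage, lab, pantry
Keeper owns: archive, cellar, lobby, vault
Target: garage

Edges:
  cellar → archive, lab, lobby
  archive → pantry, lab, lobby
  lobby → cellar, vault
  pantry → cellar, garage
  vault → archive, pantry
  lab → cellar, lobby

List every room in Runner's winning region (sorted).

A0 = {garage}
A1: add {pantry} — pantry (Runner) has pantry→garage.
A2 = A1; e.g. archive (Keeper) can still go to lab. Fixed point.
Runner's winning region = {garage, pantry}.

garage, pantry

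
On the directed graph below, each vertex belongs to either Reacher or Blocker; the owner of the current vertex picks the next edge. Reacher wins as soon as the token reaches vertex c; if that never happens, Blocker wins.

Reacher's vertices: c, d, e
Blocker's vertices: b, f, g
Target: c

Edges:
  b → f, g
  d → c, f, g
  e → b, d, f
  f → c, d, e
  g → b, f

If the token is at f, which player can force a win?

A0 = {c}
A1: add {d} — d (Reacher) has d→c.
A2: add {e} — e (Reacher) has e→d.
A3: add {f} — f (Blocker): all of {c, d, e} already in.
A4 = A3; e.g. b (Blocker) can still go to g. Fixed point.
f ∈ A3, so Reacher can force the target.

Reacher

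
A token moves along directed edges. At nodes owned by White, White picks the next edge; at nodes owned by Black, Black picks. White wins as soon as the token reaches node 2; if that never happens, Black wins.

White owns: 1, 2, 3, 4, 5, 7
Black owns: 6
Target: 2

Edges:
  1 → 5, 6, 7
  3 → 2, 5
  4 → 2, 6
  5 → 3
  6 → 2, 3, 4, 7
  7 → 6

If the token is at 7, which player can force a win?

A0 = {2}
A1: add {3, 4} — 3 (White) has 3→2; 4 (White) has 4→2.
A2: add {5} — 5 (White) has 5→3.
A3: add {1} — 1 (White) has 1→5.
A4 = A3; e.g. 6 (Black) can still go to 7. Fixed point.
7 never enters the attractor, so Black can avoid the target forever.

Black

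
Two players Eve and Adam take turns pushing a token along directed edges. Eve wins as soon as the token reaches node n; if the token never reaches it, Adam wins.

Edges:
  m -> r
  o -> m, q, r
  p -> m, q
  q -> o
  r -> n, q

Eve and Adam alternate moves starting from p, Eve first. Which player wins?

Track states (vertex, player-to-move).
A0 = {(n,Eve), (n,Adam)}
A1: add {(r,Eve)}.
A2: add {(m,Adam)}.
A3: add {(o,Eve), (p,Eve)}.
(p,Eve) ∈ A3 ⇒ Eve forces the target.

Eve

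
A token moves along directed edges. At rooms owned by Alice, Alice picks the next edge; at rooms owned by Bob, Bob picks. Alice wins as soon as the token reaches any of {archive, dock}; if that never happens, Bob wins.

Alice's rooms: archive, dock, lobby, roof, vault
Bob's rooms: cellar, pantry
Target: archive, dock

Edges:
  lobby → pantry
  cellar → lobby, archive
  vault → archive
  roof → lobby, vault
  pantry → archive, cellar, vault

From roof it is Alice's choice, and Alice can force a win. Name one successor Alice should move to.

A0 = {archive, dock}
A1: add {vault} — vault (Alice) has vault→archive.
A2: add {roof} — roof (Alice) has roof→vault.
A3 = A2; e.g. lobby (Alice) has no edge into A2. Fixed point.
From roof, successor vault is in the attractor (rank 1); the other successor lobby is not.

vault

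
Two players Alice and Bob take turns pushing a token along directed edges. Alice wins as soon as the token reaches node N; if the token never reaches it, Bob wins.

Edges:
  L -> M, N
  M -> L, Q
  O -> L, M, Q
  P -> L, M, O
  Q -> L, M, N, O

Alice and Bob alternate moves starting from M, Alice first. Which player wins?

Track states (vertex, player-to-move).
A0 = {(N,Alice), (N,Bob)}
A1: add {(L,Alice), (Q,Alice)}.
A2: add {(M,Bob)}.
A3: add {(O,Alice), (P,Alice)}.
A4 = A3; e.g. (L,Bob) stays out. (M,Alice) never enters ⇒ Bob avoids the target.

Bob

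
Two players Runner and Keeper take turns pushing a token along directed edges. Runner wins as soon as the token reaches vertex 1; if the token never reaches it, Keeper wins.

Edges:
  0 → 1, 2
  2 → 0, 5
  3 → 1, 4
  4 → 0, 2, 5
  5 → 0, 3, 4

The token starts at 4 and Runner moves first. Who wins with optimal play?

Keeper

Track states (vertex, player-to-move).
A0 = {(1,Runner), (1,Keeper)}
A1: add {(0,Runner), (3,Runner)}.
A2 = A1; e.g. (0,Keeper) stays out. (4,Runner) never enters ⇒ Keeper avoids the target.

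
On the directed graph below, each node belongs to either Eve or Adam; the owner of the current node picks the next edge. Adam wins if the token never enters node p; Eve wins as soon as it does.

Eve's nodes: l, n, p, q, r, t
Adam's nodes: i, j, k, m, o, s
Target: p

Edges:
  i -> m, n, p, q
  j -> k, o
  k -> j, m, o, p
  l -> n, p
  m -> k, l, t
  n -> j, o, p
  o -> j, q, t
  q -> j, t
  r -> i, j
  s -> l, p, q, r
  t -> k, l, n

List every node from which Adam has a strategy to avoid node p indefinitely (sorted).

i, j, k, m, o, r, s

A0 = {p}
A1: add {l, n} — l (Eve) has l→p; n (Eve) has n→p.
A2: add {t} — t (Eve) has t→l.
A3: add {q} — q (Eve) has q→t.
A4 = A3; e.g. i (Adam) can still go to m. Fixed point.
Eve's attractor = {l, n, p, q, t}; Adam avoids the target exactly from the complement.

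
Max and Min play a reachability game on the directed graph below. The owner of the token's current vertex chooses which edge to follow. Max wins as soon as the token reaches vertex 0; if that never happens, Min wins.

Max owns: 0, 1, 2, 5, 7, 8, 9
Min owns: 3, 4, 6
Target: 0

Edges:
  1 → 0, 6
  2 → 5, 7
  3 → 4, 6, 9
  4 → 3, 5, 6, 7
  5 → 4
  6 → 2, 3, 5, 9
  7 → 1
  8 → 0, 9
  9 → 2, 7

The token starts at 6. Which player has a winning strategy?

Min

A0 = {0}
A1: add {1, 8} — 1 (Max) has 1→0; 8 (Max) has 8→0.
A2: add {7} — 7 (Max) has 7→1.
A3: add {2, 9} — 2 (Max) has 2→7; 9 (Max) has 9→7.
A4 = A3; e.g. 3 (Min) can still go to 4. Fixed point.
6 never enters the attractor, so Min can avoid the target forever.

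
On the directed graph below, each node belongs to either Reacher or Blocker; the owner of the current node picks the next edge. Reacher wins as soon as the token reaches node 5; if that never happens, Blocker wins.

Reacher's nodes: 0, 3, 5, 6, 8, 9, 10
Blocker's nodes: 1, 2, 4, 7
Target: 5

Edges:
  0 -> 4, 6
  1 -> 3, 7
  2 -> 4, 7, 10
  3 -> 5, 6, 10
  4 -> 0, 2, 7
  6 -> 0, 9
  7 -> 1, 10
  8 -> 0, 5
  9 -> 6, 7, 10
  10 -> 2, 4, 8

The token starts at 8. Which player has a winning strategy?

Reacher

A0 = {5}
A1: add {3, 8} — 3 (Reacher) has 3→5; 8 (Reacher) has 8→5.
8 ∈ A1, so Reacher can force the target.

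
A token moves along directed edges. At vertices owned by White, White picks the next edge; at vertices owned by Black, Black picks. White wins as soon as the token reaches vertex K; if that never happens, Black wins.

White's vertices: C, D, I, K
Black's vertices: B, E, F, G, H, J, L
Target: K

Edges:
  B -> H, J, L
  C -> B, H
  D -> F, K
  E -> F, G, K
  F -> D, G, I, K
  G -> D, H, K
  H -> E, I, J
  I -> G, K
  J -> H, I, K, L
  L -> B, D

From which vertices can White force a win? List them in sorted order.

A0 = {K}
A1: add {D, I} — D (White) has D→K; I (White) has I→K.
A2 = A1; e.g. B (Black) can still go to H. Fixed point.
White's winning region = {D, I, K}.

D, I, K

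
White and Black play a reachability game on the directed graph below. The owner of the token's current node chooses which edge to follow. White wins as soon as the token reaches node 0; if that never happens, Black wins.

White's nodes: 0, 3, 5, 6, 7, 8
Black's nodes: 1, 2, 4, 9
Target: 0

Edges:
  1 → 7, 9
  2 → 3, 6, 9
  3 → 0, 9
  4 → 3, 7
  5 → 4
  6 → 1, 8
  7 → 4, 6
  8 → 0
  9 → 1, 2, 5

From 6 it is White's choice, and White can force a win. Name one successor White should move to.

A0 = {0}
A1: add {3, 8} — 3 (White) has 3→0; 8 (White) has 8→0.
A2: add {6} — 6 (White) has 6→8.
A3: add {7} — 7 (White) has 7→6.
A4: add {4} — 4 (Black): all of {3, 7} already in.
A5: add {5} — 5 (White) has 5→4.
A6 = A5; e.g. 1 (Black) can still go to 9. Fixed point.
From 6, successor 8 is in the attractor (rank 1); the other successor 1 is not.

8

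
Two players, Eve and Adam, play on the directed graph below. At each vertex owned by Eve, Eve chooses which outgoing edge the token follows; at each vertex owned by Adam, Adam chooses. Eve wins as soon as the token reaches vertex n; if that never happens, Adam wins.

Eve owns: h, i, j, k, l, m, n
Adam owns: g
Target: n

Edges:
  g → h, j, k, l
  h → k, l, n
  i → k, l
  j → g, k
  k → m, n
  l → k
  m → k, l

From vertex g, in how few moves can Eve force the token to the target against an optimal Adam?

A0 = {n}
A1: add {h, k} — h (Eve) has h→n; k (Eve) has k→n.
A2: add {i, j, l, m} — i (Eve) has i→k; j (Eve) has j→k; l (Eve) has l→k; m (Eve) has m→k.
A3: add {g} — g (Adam): all of {h, j, k, l} already in.
A3 = all vertices. Fixed point.
g enters the attractor at level 3, so Eve can force the target in 3 moves from there.

3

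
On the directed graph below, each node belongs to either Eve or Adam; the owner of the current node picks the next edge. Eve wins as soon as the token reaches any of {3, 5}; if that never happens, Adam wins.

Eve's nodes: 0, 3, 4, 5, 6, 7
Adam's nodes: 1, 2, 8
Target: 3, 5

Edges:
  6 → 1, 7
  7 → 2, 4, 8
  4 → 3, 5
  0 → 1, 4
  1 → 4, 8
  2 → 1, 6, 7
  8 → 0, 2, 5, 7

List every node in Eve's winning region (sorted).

A0 = {3, 5}
A1: add {4} — 4 (Eve) has 4→3.
A2: add {0, 7} — 0 (Eve) has 0→4; 7 (Eve) has 7→4.
A3: add {6} — 6 (Eve) has 6→7.
A4 = A3; e.g. 1 (Adam) can still go to 8. Fixed point.
Eve's winning region = {0, 3, 4, 5, 6, 7}.

0, 3, 4, 5, 6, 7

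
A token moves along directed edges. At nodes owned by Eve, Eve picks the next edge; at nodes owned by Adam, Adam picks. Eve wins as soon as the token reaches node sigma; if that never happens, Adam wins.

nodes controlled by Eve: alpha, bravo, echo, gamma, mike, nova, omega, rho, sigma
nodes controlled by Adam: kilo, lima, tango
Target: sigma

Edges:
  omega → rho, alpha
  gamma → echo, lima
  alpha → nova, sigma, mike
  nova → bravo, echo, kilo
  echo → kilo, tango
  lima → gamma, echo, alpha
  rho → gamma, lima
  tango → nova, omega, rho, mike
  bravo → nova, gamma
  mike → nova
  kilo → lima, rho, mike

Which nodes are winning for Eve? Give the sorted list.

alpha, omega, sigma

A0 = {sigma}
A1: add {alpha} — alpha (Eve) has alpha→sigma.
A2: add {omega} — omega (Eve) has omega→alpha.
A3 = A2; e.g. bravo (Eve) has no edge into A2. Fixed point.
Eve's winning region = {alpha, omega, sigma}.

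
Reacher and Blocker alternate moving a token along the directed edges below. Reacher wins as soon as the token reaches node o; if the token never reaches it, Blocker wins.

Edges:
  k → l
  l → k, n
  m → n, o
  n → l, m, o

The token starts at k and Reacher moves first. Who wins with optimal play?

Track states (vertex, player-to-move).
A0 = {(o,Reacher), (o,Blocker)}
A1: add {(m,Reacher), (n,Reacher)}.
A2: add {(m,Blocker)}.
A3 = A2; e.g. (k,Reacher) stays out. (k,Reacher) never enters ⇒ Blocker avoids the target.

Blocker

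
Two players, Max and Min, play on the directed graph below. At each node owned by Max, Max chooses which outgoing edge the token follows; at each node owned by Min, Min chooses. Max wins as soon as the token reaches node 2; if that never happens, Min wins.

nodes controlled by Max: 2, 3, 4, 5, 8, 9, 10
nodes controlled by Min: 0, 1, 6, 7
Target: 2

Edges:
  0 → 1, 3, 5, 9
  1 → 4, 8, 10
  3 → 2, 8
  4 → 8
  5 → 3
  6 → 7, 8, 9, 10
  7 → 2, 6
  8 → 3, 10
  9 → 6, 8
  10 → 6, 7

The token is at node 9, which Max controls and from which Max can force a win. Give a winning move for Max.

A0 = {2}
A1: add {3} — 3 (Max) has 3→2.
A2: add {5, 8} — 5 (Max) has 5→3; 8 (Max) has 8→3.
A3: add {4, 9} — 4 (Max) has 4→8; 9 (Max) has 9→8.
A4 = A3; e.g. 0 (Min) can still go to 1. Fixed point.
From 9, successor 8 is in the attractor (rank 2); the other successor 6 is not.

8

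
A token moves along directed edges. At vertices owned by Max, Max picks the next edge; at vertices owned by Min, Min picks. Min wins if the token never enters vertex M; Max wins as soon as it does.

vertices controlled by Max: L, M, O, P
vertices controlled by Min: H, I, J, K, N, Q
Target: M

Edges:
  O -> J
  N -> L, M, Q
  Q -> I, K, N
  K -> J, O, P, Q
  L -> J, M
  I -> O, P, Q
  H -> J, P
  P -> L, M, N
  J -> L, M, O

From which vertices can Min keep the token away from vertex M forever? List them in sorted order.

A0 = {M}
A1: add {L, P} — L (Max) has L→M; P (Max) has P→M.
A2 = A1; e.g. H (Min) can still go to J. Fixed point.
Max's attractor = {L, M, P}; Min avoids the target exactly from the complement.

H, I, J, K, N, O, Q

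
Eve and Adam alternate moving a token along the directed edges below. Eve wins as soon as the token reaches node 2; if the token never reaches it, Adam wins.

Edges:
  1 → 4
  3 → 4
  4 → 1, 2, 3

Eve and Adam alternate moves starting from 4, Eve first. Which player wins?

Track states (vertex, player-to-move).
A0 = {(2,Eve), (2,Adam)}
A1: add {(4,Eve)}.
(4,Eve) ∈ A1 ⇒ Eve forces the target.

Eve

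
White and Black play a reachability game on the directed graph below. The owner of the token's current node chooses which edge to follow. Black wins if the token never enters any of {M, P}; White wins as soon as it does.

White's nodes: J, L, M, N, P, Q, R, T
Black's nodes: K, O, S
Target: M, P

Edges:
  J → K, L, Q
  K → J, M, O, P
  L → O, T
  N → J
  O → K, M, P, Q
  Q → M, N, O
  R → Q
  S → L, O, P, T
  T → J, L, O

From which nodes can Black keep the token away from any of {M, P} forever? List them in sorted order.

K, O, S

A0 = {M, P}
A1: add {Q} — Q (White) has Q→M.
A2: add {J, R} — J (White) has J→Q; R (White) has R→Q.
A3: add {N, T} — N (White) has N→J; T (White) has T→J.
A4: add {L} — L (White) has L→T.
A5 = A4; e.g. K (Black) can still go to O. Fixed point.
White's attractor = {J, L, M, N, P, Q, R, T}; Black avoids the target exactly from the complement.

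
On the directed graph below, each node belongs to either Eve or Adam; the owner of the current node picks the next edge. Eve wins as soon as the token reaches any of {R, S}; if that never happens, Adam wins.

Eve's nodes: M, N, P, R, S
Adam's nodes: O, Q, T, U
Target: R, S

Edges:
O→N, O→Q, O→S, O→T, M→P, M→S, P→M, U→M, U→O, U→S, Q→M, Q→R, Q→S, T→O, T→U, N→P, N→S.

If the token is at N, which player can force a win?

A0 = {R, S}
A1: add {M, N} — M (Eve) has M→S; N (Eve) has N→S.
N ∈ A1, so Eve can force the target.

Eve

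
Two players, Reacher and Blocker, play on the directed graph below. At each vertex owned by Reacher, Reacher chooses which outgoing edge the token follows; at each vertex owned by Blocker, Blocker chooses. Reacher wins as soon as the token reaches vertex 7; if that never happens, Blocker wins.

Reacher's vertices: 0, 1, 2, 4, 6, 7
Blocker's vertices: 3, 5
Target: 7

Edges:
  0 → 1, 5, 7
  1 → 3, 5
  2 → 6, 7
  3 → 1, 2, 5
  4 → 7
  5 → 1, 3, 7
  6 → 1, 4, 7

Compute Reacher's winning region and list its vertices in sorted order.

0, 2, 4, 6, 7

A0 = {7}
A1: add {0, 2, 4, 6} — 0 (Reacher) has 0→7; 2 (Reacher) has 2→7; 4 (Reacher) has 4→7; 6 (Reacher) has 6→7.
A2 = A1; e.g. 1 (Reacher) has no edge into A1. Fixed point.
Reacher's winning region = {0, 2, 4, 6, 7}.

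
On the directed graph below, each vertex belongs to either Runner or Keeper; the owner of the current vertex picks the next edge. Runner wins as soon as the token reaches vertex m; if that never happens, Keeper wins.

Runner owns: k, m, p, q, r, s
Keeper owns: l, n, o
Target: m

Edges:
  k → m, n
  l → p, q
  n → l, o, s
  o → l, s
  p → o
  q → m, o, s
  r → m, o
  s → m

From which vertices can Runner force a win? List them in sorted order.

k, m, q, r, s

A0 = {m}
A1: add {k, q, r, s} — k (Runner) has k→m; q (Runner) has q→m; r (Runner) has r→m; s (Runner) has s→m.
A2 = A1; e.g. l (Keeper) can still go to p. Fixed point.
Runner's winning region = {k, m, q, r, s}.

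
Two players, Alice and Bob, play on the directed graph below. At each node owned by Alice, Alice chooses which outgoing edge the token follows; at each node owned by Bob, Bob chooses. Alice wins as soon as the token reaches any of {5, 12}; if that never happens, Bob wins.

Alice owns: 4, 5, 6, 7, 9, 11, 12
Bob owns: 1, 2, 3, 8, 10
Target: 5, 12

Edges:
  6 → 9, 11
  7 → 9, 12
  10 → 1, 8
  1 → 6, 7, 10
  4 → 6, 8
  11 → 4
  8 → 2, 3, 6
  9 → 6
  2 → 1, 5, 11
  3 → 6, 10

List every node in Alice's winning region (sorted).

5, 7, 12

A0 = {5, 12}
A1: add {7} — 7 (Alice) has 7→12.
A2 = A1; e.g. 1 (Bob) can still go to 6. Fixed point.
Alice's winning region = {5, 7, 12}.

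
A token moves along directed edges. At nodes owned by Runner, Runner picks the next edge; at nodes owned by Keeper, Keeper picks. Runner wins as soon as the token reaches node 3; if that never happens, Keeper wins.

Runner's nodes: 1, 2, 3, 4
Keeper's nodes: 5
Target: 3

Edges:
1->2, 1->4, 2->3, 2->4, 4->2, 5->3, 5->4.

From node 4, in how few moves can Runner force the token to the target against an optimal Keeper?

A0 = {3}
A1: add {2} — 2 (Runner) has 2→3.
A2: add {1, 4} — 1 (Runner) has 1→2; 4 (Runner) has 4→2.
4 enters the attractor at level 2, so Runner can force the target in 2 moves from there.

2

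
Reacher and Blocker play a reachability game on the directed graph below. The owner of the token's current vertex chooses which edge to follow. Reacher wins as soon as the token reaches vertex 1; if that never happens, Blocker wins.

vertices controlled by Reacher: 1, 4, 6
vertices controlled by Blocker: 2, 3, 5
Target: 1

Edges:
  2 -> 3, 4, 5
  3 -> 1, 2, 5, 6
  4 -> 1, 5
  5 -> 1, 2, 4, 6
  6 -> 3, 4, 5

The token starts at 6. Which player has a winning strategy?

Reacher

A0 = {1}
A1: add {4} — 4 (Reacher) has 4→1.
A2: add {6} — 6 (Reacher) has 6→4.
A3 = A2; e.g. 2 (Blocker) can still go to 3. Fixed point.
6 ∈ A2, so Reacher can force the target.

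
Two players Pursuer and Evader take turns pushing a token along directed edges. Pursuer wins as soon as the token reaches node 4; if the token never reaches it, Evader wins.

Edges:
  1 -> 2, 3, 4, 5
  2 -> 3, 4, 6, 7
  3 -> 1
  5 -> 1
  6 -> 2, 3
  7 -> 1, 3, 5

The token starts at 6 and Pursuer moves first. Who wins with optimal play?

Track states (vertex, player-to-move).
A0 = {(4,Pursuer), (4,Evader)}
A1: add {(1,Pursuer), (2,Pursuer)}.
A2: add {(3,Evader), (5,Evader)}.
A3: add {(6,Pursuer), (7,Pursuer)}.
(6,Pursuer) ∈ A3 ⇒ Pursuer forces the target.

Pursuer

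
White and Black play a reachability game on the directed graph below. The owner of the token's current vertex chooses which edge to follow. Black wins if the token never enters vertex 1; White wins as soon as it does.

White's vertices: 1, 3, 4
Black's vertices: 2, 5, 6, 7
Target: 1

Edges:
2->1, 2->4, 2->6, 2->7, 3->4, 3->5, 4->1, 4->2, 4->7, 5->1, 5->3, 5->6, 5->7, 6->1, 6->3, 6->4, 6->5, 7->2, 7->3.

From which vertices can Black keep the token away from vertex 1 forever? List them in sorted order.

2, 5, 6, 7

A0 = {1}
A1: add {4} — 4 (White) has 4→1.
A2: add {3} — 3 (White) has 3→4.
A3 = A2; e.g. 2 (Black) can still go to 6. Fixed point.
White's attractor = {1, 3, 4}; Black avoids the target exactly from the complement.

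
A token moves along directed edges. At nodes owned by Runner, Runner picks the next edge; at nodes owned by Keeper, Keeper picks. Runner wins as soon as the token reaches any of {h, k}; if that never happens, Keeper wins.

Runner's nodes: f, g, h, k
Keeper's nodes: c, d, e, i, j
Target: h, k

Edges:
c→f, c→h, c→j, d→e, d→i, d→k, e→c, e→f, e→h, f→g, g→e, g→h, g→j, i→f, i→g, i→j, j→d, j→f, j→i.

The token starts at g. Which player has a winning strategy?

A0 = {h, k}
A1: add {g} — g (Runner) has g→h.
g ∈ A1, so Runner can force the target.

Runner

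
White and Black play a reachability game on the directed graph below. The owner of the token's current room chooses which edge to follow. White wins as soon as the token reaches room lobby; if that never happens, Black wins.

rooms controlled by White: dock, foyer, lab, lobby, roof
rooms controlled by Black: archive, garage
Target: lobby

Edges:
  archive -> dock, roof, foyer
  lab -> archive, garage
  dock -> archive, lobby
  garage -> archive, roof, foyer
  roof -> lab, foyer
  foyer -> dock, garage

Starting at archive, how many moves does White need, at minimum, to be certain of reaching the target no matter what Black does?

A0 = {lobby}
A1: add {dock} — dock (White) has dock→lobby.
A2: add {foyer} — foyer (White) has foyer→dock.
A3: add {roof} — roof (White) has roof→foyer.
A4: add {archive} — archive (Black): all of {dock, roof, foyer} already in.
archive enters the attractor at level 4, so White can force the target in 4 moves from there.

4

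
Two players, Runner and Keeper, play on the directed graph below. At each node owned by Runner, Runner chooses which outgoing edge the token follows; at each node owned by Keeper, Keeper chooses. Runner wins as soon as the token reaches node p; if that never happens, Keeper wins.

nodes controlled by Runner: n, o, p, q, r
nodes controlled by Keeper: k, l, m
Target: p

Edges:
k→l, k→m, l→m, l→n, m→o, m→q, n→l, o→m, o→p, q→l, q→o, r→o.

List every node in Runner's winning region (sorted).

m, o, p, q, r

A0 = {p}
A1: add {o} — o (Runner) has o→p.
A2: add {q, r} — q (Runner) has q→o; r (Runner) has r→o.
A3: add {m} — m (Keeper): all of {o, q} already in.
A4 = A3; e.g. k (Keeper) can still go to l. Fixed point.
Runner's winning region = {m, o, p, q, r}.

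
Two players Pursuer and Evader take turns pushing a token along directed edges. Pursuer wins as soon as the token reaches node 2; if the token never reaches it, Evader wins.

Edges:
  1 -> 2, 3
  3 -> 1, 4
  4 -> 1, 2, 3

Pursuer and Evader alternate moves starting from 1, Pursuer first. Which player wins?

Track states (vertex, player-to-move).
A0 = {(2,Pursuer), (2,Evader)}
A1: add {(1,Pursuer), (4,Pursuer)}.
(1,Pursuer) ∈ A1 ⇒ Pursuer forces the target.

Pursuer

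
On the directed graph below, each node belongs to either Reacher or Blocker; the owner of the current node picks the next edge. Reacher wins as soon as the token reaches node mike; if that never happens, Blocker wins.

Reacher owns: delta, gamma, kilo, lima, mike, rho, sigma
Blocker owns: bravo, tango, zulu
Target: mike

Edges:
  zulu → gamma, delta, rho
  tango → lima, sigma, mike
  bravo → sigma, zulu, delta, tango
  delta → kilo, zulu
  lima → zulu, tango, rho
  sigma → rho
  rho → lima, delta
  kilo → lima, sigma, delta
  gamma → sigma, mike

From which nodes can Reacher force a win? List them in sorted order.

A0 = {mike}
A1: add {gamma} — gamma (Reacher) has gamma→mike.
A2 = A1; e.g. lima (Reacher) has no edge into A1. Fixed point.
Reacher's winning region = {gamma, mike}.

gamma, mike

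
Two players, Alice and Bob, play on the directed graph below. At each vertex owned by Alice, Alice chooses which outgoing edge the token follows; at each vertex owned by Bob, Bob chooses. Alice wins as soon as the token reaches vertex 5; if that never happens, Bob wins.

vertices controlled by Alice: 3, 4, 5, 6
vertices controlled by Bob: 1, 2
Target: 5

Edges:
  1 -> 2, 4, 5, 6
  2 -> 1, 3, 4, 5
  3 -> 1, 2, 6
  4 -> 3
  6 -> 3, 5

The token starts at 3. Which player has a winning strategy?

A0 = {5}
A1: add {6} — 6 (Alice) has 6→5.
A2: add {3} — 3 (Alice) has 3→6.
3 ∈ A2, so Alice can force the target.

Alice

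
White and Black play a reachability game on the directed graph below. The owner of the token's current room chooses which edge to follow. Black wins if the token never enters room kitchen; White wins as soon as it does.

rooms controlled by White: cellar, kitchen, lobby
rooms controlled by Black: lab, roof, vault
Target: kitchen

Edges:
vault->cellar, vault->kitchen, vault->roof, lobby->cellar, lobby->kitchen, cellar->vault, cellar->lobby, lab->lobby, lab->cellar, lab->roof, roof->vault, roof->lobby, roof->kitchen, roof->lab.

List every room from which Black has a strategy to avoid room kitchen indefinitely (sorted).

A0 = {kitchen}
A1: add {lobby} — lobby (White) has lobby→kitchen.
A2: add {cellar} — cellar (White) has cellar→lobby.
A3 = A2; e.g. vault (Black) can still go to roof. Fixed point.
White's attractor = {cellar, kitchen, lobby}; Black avoids the target exactly from the complement.

lab, roof, vault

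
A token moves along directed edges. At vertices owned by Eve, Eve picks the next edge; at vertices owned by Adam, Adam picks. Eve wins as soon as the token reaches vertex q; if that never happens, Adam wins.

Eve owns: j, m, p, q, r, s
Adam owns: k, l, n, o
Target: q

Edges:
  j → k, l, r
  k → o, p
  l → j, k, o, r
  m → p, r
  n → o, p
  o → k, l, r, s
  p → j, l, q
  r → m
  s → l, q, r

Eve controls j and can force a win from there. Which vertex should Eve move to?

r

A0 = {q}
A1: add {p, s} — p (Eve) has p→q; s (Eve) has s→q.
A2: add {m} — m (Eve) has m→p.
A3: add {r} — r (Eve) has r→m.
A4: add {j} — j (Eve) has j→r.
A5 = A4; e.g. k (Adam) can still go to o. Fixed point.
From j, successor r is in the attractor (rank 3); the other successors k, l are not.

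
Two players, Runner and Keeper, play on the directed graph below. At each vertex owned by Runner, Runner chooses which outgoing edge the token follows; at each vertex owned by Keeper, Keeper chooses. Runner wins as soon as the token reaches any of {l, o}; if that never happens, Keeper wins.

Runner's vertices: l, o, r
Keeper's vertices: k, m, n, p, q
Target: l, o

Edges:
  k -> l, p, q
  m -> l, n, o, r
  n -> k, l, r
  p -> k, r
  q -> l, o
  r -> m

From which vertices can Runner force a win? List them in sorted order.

A0 = {l, o}
A1: add {q} — q (Keeper): all of {l, o} already in.
A2 = A1; e.g. k (Keeper) can still go to p. Fixed point.
Runner's winning region = {l, o, q}.

l, o, q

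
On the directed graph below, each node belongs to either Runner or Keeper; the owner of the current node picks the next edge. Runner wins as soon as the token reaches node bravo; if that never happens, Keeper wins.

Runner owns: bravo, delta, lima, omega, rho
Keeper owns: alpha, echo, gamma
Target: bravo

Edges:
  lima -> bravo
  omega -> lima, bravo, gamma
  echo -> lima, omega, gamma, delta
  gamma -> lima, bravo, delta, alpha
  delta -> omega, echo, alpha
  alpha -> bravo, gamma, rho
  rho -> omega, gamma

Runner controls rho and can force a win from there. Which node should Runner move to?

omega

A0 = {bravo}
A1: add {lima, omega} — lima (Runner) has lima→bravo; omega (Runner) has omega→bravo.
A2: add {delta, rho} — delta (Runner) has delta→omega; rho (Runner) has rho→omega.
A3 = A2; e.g. echo (Keeper) can still go to gamma. Fixed point.
From rho, successor omega is in the attractor (rank 1); the other successor gamma is not.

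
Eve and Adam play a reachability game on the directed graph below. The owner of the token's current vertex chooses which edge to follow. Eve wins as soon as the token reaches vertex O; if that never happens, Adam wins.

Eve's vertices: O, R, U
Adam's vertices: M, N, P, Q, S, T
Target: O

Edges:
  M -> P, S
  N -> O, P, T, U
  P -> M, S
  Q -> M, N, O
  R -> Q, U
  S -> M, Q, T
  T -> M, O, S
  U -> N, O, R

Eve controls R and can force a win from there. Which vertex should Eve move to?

U

A0 = {O}
A1: add {U} — U (Eve) has U→O.
A2: add {R} — R (Eve) has R→U.
A3 = A2; e.g. M (Adam) can still go to P. Fixed point.
From R, successor U is in the attractor (rank 1); the other successor Q is not.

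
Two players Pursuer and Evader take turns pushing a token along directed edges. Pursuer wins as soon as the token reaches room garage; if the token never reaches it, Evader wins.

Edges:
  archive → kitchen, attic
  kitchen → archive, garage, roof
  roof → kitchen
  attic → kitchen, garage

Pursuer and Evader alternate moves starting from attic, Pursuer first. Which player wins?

Track states (vertex, player-to-move).
A0 = {(garage,Pursuer), (garage,Evader)}
A1: add {(kitchen,Pursuer), (attic,Pursuer)}.
(attic,Pursuer) ∈ A1 ⇒ Pursuer forces the target.

Pursuer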